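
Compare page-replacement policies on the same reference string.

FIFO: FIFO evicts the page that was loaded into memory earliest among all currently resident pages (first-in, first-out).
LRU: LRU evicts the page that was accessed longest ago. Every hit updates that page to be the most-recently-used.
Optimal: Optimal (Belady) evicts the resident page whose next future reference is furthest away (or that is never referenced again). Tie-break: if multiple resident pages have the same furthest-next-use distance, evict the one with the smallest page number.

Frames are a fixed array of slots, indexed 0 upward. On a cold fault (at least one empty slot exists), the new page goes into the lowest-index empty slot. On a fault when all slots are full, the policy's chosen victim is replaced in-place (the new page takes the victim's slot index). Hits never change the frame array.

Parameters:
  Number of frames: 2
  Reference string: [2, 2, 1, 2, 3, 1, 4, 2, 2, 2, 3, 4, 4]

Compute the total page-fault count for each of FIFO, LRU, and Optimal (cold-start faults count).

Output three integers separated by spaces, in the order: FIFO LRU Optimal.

Answer: 7 8 6

Derivation:
--- FIFO ---
  step 0: ref 2 -> FAULT, frames=[2,-] (faults so far: 1)
  step 1: ref 2 -> HIT, frames=[2,-] (faults so far: 1)
  step 2: ref 1 -> FAULT, frames=[2,1] (faults so far: 2)
  step 3: ref 2 -> HIT, frames=[2,1] (faults so far: 2)
  step 4: ref 3 -> FAULT, evict 2, frames=[3,1] (faults so far: 3)
  step 5: ref 1 -> HIT, frames=[3,1] (faults so far: 3)
  step 6: ref 4 -> FAULT, evict 1, frames=[3,4] (faults so far: 4)
  step 7: ref 2 -> FAULT, evict 3, frames=[2,4] (faults so far: 5)
  step 8: ref 2 -> HIT, frames=[2,4] (faults so far: 5)
  step 9: ref 2 -> HIT, frames=[2,4] (faults so far: 5)
  step 10: ref 3 -> FAULT, evict 4, frames=[2,3] (faults so far: 6)
  step 11: ref 4 -> FAULT, evict 2, frames=[4,3] (faults so far: 7)
  step 12: ref 4 -> HIT, frames=[4,3] (faults so far: 7)
  FIFO total faults: 7
--- LRU ---
  step 0: ref 2 -> FAULT, frames=[2,-] (faults so far: 1)
  step 1: ref 2 -> HIT, frames=[2,-] (faults so far: 1)
  step 2: ref 1 -> FAULT, frames=[2,1] (faults so far: 2)
  step 3: ref 2 -> HIT, frames=[2,1] (faults so far: 2)
  step 4: ref 3 -> FAULT, evict 1, frames=[2,3] (faults so far: 3)
  step 5: ref 1 -> FAULT, evict 2, frames=[1,3] (faults so far: 4)
  step 6: ref 4 -> FAULT, evict 3, frames=[1,4] (faults so far: 5)
  step 7: ref 2 -> FAULT, evict 1, frames=[2,4] (faults so far: 6)
  step 8: ref 2 -> HIT, frames=[2,4] (faults so far: 6)
  step 9: ref 2 -> HIT, frames=[2,4] (faults so far: 6)
  step 10: ref 3 -> FAULT, evict 4, frames=[2,3] (faults so far: 7)
  step 11: ref 4 -> FAULT, evict 2, frames=[4,3] (faults so far: 8)
  step 12: ref 4 -> HIT, frames=[4,3] (faults so far: 8)
  LRU total faults: 8
--- Optimal ---
  step 0: ref 2 -> FAULT, frames=[2,-] (faults so far: 1)
  step 1: ref 2 -> HIT, frames=[2,-] (faults so far: 1)
  step 2: ref 1 -> FAULT, frames=[2,1] (faults so far: 2)
  step 3: ref 2 -> HIT, frames=[2,1] (faults so far: 2)
  step 4: ref 3 -> FAULT, evict 2, frames=[3,1] (faults so far: 3)
  step 5: ref 1 -> HIT, frames=[3,1] (faults so far: 3)
  step 6: ref 4 -> FAULT, evict 1, frames=[3,4] (faults so far: 4)
  step 7: ref 2 -> FAULT, evict 4, frames=[3,2] (faults so far: 5)
  step 8: ref 2 -> HIT, frames=[3,2] (faults so far: 5)
  step 9: ref 2 -> HIT, frames=[3,2] (faults so far: 5)
  step 10: ref 3 -> HIT, frames=[3,2] (faults so far: 5)
  step 11: ref 4 -> FAULT, evict 2, frames=[3,4] (faults so far: 6)
  step 12: ref 4 -> HIT, frames=[3,4] (faults so far: 6)
  Optimal total faults: 6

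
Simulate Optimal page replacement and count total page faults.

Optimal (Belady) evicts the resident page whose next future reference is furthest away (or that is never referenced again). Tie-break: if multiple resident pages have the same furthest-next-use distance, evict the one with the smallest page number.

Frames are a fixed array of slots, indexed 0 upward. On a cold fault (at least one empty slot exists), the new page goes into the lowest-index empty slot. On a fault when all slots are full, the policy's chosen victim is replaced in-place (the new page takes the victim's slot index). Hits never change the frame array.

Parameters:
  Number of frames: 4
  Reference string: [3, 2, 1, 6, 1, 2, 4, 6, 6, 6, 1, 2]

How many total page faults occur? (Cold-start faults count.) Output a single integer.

Step 0: ref 3 → FAULT, frames=[3,-,-,-]
Step 1: ref 2 → FAULT, frames=[3,2,-,-]
Step 2: ref 1 → FAULT, frames=[3,2,1,-]
Step 3: ref 6 → FAULT, frames=[3,2,1,6]
Step 4: ref 1 → HIT, frames=[3,2,1,6]
Step 5: ref 2 → HIT, frames=[3,2,1,6]
Step 6: ref 4 → FAULT (evict 3), frames=[4,2,1,6]
Step 7: ref 6 → HIT, frames=[4,2,1,6]
Step 8: ref 6 → HIT, frames=[4,2,1,6]
Step 9: ref 6 → HIT, frames=[4,2,1,6]
Step 10: ref 1 → HIT, frames=[4,2,1,6]
Step 11: ref 2 → HIT, frames=[4,2,1,6]
Total faults: 5

Answer: 5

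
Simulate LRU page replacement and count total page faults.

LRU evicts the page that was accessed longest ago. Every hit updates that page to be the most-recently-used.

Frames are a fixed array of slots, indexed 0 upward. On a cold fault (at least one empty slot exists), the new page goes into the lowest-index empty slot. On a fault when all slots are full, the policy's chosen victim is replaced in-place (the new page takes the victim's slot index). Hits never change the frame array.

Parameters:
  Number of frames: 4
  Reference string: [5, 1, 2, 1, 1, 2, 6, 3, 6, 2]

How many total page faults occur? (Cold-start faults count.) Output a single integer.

Answer: 5

Derivation:
Step 0: ref 5 → FAULT, frames=[5,-,-,-]
Step 1: ref 1 → FAULT, frames=[5,1,-,-]
Step 2: ref 2 → FAULT, frames=[5,1,2,-]
Step 3: ref 1 → HIT, frames=[5,1,2,-]
Step 4: ref 1 → HIT, frames=[5,1,2,-]
Step 5: ref 2 → HIT, frames=[5,1,2,-]
Step 6: ref 6 → FAULT, frames=[5,1,2,6]
Step 7: ref 3 → FAULT (evict 5), frames=[3,1,2,6]
Step 8: ref 6 → HIT, frames=[3,1,2,6]
Step 9: ref 2 → HIT, frames=[3,1,2,6]
Total faults: 5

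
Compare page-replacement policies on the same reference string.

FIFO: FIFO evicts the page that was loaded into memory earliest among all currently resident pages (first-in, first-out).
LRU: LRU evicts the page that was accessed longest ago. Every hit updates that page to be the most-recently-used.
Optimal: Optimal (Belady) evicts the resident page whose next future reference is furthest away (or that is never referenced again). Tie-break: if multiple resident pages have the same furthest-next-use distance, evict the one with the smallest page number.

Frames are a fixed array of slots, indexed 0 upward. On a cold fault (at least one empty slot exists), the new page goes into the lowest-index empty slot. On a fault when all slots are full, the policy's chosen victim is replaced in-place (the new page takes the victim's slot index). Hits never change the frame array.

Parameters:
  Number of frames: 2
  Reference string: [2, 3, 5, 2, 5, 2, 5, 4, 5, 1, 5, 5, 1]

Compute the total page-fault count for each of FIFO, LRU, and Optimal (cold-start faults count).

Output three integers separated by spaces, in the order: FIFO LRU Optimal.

--- FIFO ---
  step 0: ref 2 -> FAULT, frames=[2,-] (faults so far: 1)
  step 1: ref 3 -> FAULT, frames=[2,3] (faults so far: 2)
  step 2: ref 5 -> FAULT, evict 2, frames=[5,3] (faults so far: 3)
  step 3: ref 2 -> FAULT, evict 3, frames=[5,2] (faults so far: 4)
  step 4: ref 5 -> HIT, frames=[5,2] (faults so far: 4)
  step 5: ref 2 -> HIT, frames=[5,2] (faults so far: 4)
  step 6: ref 5 -> HIT, frames=[5,2] (faults so far: 4)
  step 7: ref 4 -> FAULT, evict 5, frames=[4,2] (faults so far: 5)
  step 8: ref 5 -> FAULT, evict 2, frames=[4,5] (faults so far: 6)
  step 9: ref 1 -> FAULT, evict 4, frames=[1,5] (faults so far: 7)
  step 10: ref 5 -> HIT, frames=[1,5] (faults so far: 7)
  step 11: ref 5 -> HIT, frames=[1,5] (faults so far: 7)
  step 12: ref 1 -> HIT, frames=[1,5] (faults so far: 7)
  FIFO total faults: 7
--- LRU ---
  step 0: ref 2 -> FAULT, frames=[2,-] (faults so far: 1)
  step 1: ref 3 -> FAULT, frames=[2,3] (faults so far: 2)
  step 2: ref 5 -> FAULT, evict 2, frames=[5,3] (faults so far: 3)
  step 3: ref 2 -> FAULT, evict 3, frames=[5,2] (faults so far: 4)
  step 4: ref 5 -> HIT, frames=[5,2] (faults so far: 4)
  step 5: ref 2 -> HIT, frames=[5,2] (faults so far: 4)
  step 6: ref 5 -> HIT, frames=[5,2] (faults so far: 4)
  step 7: ref 4 -> FAULT, evict 2, frames=[5,4] (faults so far: 5)
  step 8: ref 5 -> HIT, frames=[5,4] (faults so far: 5)
  step 9: ref 1 -> FAULT, evict 4, frames=[5,1] (faults so far: 6)
  step 10: ref 5 -> HIT, frames=[5,1] (faults so far: 6)
  step 11: ref 5 -> HIT, frames=[5,1] (faults so far: 6)
  step 12: ref 1 -> HIT, frames=[5,1] (faults so far: 6)
  LRU total faults: 6
--- Optimal ---
  step 0: ref 2 -> FAULT, frames=[2,-] (faults so far: 1)
  step 1: ref 3 -> FAULT, frames=[2,3] (faults so far: 2)
  step 2: ref 5 -> FAULT, evict 3, frames=[2,5] (faults so far: 3)
  step 3: ref 2 -> HIT, frames=[2,5] (faults so far: 3)
  step 4: ref 5 -> HIT, frames=[2,5] (faults so far: 3)
  step 5: ref 2 -> HIT, frames=[2,5] (faults so far: 3)
  step 6: ref 5 -> HIT, frames=[2,5] (faults so far: 3)
  step 7: ref 4 -> FAULT, evict 2, frames=[4,5] (faults so far: 4)
  step 8: ref 5 -> HIT, frames=[4,5] (faults so far: 4)
  step 9: ref 1 -> FAULT, evict 4, frames=[1,5] (faults so far: 5)
  step 10: ref 5 -> HIT, frames=[1,5] (faults so far: 5)
  step 11: ref 5 -> HIT, frames=[1,5] (faults so far: 5)
  step 12: ref 1 -> HIT, frames=[1,5] (faults so far: 5)
  Optimal total faults: 5

Answer: 7 6 5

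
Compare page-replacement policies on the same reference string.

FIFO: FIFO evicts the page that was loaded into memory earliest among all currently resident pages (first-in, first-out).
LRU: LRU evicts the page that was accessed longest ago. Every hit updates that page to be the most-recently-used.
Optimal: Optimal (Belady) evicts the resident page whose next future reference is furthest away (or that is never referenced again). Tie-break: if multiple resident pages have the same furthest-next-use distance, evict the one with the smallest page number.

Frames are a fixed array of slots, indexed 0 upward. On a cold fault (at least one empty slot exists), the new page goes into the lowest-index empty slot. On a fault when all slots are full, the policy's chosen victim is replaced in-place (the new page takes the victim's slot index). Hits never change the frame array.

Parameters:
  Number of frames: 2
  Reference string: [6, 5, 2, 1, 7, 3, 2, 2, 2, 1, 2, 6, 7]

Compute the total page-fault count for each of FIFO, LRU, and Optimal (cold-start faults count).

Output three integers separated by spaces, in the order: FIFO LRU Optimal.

--- FIFO ---
  step 0: ref 6 -> FAULT, frames=[6,-] (faults so far: 1)
  step 1: ref 5 -> FAULT, frames=[6,5] (faults so far: 2)
  step 2: ref 2 -> FAULT, evict 6, frames=[2,5] (faults so far: 3)
  step 3: ref 1 -> FAULT, evict 5, frames=[2,1] (faults so far: 4)
  step 4: ref 7 -> FAULT, evict 2, frames=[7,1] (faults so far: 5)
  step 5: ref 3 -> FAULT, evict 1, frames=[7,3] (faults so far: 6)
  step 6: ref 2 -> FAULT, evict 7, frames=[2,3] (faults so far: 7)
  step 7: ref 2 -> HIT, frames=[2,3] (faults so far: 7)
  step 8: ref 2 -> HIT, frames=[2,3] (faults so far: 7)
  step 9: ref 1 -> FAULT, evict 3, frames=[2,1] (faults so far: 8)
  step 10: ref 2 -> HIT, frames=[2,1] (faults so far: 8)
  step 11: ref 6 -> FAULT, evict 2, frames=[6,1] (faults so far: 9)
  step 12: ref 7 -> FAULT, evict 1, frames=[6,7] (faults so far: 10)
  FIFO total faults: 10
--- LRU ---
  step 0: ref 6 -> FAULT, frames=[6,-] (faults so far: 1)
  step 1: ref 5 -> FAULT, frames=[6,5] (faults so far: 2)
  step 2: ref 2 -> FAULT, evict 6, frames=[2,5] (faults so far: 3)
  step 3: ref 1 -> FAULT, evict 5, frames=[2,1] (faults so far: 4)
  step 4: ref 7 -> FAULT, evict 2, frames=[7,1] (faults so far: 5)
  step 5: ref 3 -> FAULT, evict 1, frames=[7,3] (faults so far: 6)
  step 6: ref 2 -> FAULT, evict 7, frames=[2,3] (faults so far: 7)
  step 7: ref 2 -> HIT, frames=[2,3] (faults so far: 7)
  step 8: ref 2 -> HIT, frames=[2,3] (faults so far: 7)
  step 9: ref 1 -> FAULT, evict 3, frames=[2,1] (faults so far: 8)
  step 10: ref 2 -> HIT, frames=[2,1] (faults so far: 8)
  step 11: ref 6 -> FAULT, evict 1, frames=[2,6] (faults so far: 9)
  step 12: ref 7 -> FAULT, evict 2, frames=[7,6] (faults so far: 10)
  LRU total faults: 10
--- Optimal ---
  step 0: ref 6 -> FAULT, frames=[6,-] (faults so far: 1)
  step 1: ref 5 -> FAULT, frames=[6,5] (faults so far: 2)
  step 2: ref 2 -> FAULT, evict 5, frames=[6,2] (faults so far: 3)
  step 3: ref 1 -> FAULT, evict 6, frames=[1,2] (faults so far: 4)
  step 4: ref 7 -> FAULT, evict 1, frames=[7,2] (faults so far: 5)
  step 5: ref 3 -> FAULT, evict 7, frames=[3,2] (faults so far: 6)
  step 6: ref 2 -> HIT, frames=[3,2] (faults so far: 6)
  step 7: ref 2 -> HIT, frames=[3,2] (faults so far: 6)
  step 8: ref 2 -> HIT, frames=[3,2] (faults so far: 6)
  step 9: ref 1 -> FAULT, evict 3, frames=[1,2] (faults so far: 7)
  step 10: ref 2 -> HIT, frames=[1,2] (faults so far: 7)
  step 11: ref 6 -> FAULT, evict 1, frames=[6,2] (faults so far: 8)
  step 12: ref 7 -> FAULT, evict 2, frames=[6,7] (faults so far: 9)
  Optimal total faults: 9

Answer: 10 10 9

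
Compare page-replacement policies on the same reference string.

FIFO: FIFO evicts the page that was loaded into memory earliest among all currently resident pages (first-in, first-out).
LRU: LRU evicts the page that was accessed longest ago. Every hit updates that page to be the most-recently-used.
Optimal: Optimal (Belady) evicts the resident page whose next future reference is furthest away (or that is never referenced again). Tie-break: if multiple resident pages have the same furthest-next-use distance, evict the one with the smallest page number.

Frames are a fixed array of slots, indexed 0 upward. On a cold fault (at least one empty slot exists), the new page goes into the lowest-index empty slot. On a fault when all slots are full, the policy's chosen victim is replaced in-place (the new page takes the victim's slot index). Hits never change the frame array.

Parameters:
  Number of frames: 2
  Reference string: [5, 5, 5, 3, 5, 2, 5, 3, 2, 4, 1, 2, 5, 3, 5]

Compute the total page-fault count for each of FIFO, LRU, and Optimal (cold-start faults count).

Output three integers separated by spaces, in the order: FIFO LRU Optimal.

Answer: 11 10 8

Derivation:
--- FIFO ---
  step 0: ref 5 -> FAULT, frames=[5,-] (faults so far: 1)
  step 1: ref 5 -> HIT, frames=[5,-] (faults so far: 1)
  step 2: ref 5 -> HIT, frames=[5,-] (faults so far: 1)
  step 3: ref 3 -> FAULT, frames=[5,3] (faults so far: 2)
  step 4: ref 5 -> HIT, frames=[5,3] (faults so far: 2)
  step 5: ref 2 -> FAULT, evict 5, frames=[2,3] (faults so far: 3)
  step 6: ref 5 -> FAULT, evict 3, frames=[2,5] (faults so far: 4)
  step 7: ref 3 -> FAULT, evict 2, frames=[3,5] (faults so far: 5)
  step 8: ref 2 -> FAULT, evict 5, frames=[3,2] (faults so far: 6)
  step 9: ref 4 -> FAULT, evict 3, frames=[4,2] (faults so far: 7)
  step 10: ref 1 -> FAULT, evict 2, frames=[4,1] (faults so far: 8)
  step 11: ref 2 -> FAULT, evict 4, frames=[2,1] (faults so far: 9)
  step 12: ref 5 -> FAULT, evict 1, frames=[2,5] (faults so far: 10)
  step 13: ref 3 -> FAULT, evict 2, frames=[3,5] (faults so far: 11)
  step 14: ref 5 -> HIT, frames=[3,5] (faults so far: 11)
  FIFO total faults: 11
--- LRU ---
  step 0: ref 5 -> FAULT, frames=[5,-] (faults so far: 1)
  step 1: ref 5 -> HIT, frames=[5,-] (faults so far: 1)
  step 2: ref 5 -> HIT, frames=[5,-] (faults so far: 1)
  step 3: ref 3 -> FAULT, frames=[5,3] (faults so far: 2)
  step 4: ref 5 -> HIT, frames=[5,3] (faults so far: 2)
  step 5: ref 2 -> FAULT, evict 3, frames=[5,2] (faults so far: 3)
  step 6: ref 5 -> HIT, frames=[5,2] (faults so far: 3)
  step 7: ref 3 -> FAULT, evict 2, frames=[5,3] (faults so far: 4)
  step 8: ref 2 -> FAULT, evict 5, frames=[2,3] (faults so far: 5)
  step 9: ref 4 -> FAULT, evict 3, frames=[2,4] (faults so far: 6)
  step 10: ref 1 -> FAULT, evict 2, frames=[1,4] (faults so far: 7)
  step 11: ref 2 -> FAULT, evict 4, frames=[1,2] (faults so far: 8)
  step 12: ref 5 -> FAULT, evict 1, frames=[5,2] (faults so far: 9)
  step 13: ref 3 -> FAULT, evict 2, frames=[5,3] (faults so far: 10)
  step 14: ref 5 -> HIT, frames=[5,3] (faults so far: 10)
  LRU total faults: 10
--- Optimal ---
  step 0: ref 5 -> FAULT, frames=[5,-] (faults so far: 1)
  step 1: ref 5 -> HIT, frames=[5,-] (faults so far: 1)
  step 2: ref 5 -> HIT, frames=[5,-] (faults so far: 1)
  step 3: ref 3 -> FAULT, frames=[5,3] (faults so far: 2)
  step 4: ref 5 -> HIT, frames=[5,3] (faults so far: 2)
  step 5: ref 2 -> FAULT, evict 3, frames=[5,2] (faults so far: 3)
  step 6: ref 5 -> HIT, frames=[5,2] (faults so far: 3)
  step 7: ref 3 -> FAULT, evict 5, frames=[3,2] (faults so far: 4)
  step 8: ref 2 -> HIT, frames=[3,2] (faults so far: 4)
  step 9: ref 4 -> FAULT, evict 3, frames=[4,2] (faults so far: 5)
  step 10: ref 1 -> FAULT, evict 4, frames=[1,2] (faults so far: 6)
  step 11: ref 2 -> HIT, frames=[1,2] (faults so far: 6)
  step 12: ref 5 -> FAULT, evict 1, frames=[5,2] (faults so far: 7)
  step 13: ref 3 -> FAULT, evict 2, frames=[5,3] (faults so far: 8)
  step 14: ref 5 -> HIT, frames=[5,3] (faults so far: 8)
  Optimal total faults: 8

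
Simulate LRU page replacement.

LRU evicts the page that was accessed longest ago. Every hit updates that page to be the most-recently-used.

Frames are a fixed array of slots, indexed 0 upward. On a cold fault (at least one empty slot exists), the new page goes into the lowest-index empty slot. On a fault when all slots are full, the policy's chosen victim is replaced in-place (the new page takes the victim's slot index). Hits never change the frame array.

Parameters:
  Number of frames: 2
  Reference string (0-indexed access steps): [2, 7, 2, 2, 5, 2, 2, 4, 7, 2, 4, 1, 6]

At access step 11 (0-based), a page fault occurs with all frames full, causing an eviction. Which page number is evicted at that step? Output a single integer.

Step 0: ref 2 -> FAULT, frames=[2,-]
Step 1: ref 7 -> FAULT, frames=[2,7]
Step 2: ref 2 -> HIT, frames=[2,7]
Step 3: ref 2 -> HIT, frames=[2,7]
Step 4: ref 5 -> FAULT, evict 7, frames=[2,5]
Step 5: ref 2 -> HIT, frames=[2,5]
Step 6: ref 2 -> HIT, frames=[2,5]
Step 7: ref 4 -> FAULT, evict 5, frames=[2,4]
Step 8: ref 7 -> FAULT, evict 2, frames=[7,4]
Step 9: ref 2 -> FAULT, evict 4, frames=[7,2]
Step 10: ref 4 -> FAULT, evict 7, frames=[4,2]
Step 11: ref 1 -> FAULT, evict 2, frames=[4,1]
At step 11: evicted page 2

Answer: 2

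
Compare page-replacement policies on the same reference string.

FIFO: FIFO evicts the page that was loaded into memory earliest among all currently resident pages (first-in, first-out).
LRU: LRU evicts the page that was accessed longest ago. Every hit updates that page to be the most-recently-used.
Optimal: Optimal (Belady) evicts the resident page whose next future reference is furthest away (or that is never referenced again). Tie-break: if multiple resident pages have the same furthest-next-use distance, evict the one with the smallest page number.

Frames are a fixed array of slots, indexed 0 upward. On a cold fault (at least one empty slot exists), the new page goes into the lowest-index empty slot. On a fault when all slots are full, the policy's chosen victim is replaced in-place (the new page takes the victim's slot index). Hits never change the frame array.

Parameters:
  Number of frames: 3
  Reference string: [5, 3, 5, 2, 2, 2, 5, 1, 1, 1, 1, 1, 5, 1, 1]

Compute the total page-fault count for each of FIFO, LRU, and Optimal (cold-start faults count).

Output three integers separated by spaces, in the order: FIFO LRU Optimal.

--- FIFO ---
  step 0: ref 5 -> FAULT, frames=[5,-,-] (faults so far: 1)
  step 1: ref 3 -> FAULT, frames=[5,3,-] (faults so far: 2)
  step 2: ref 5 -> HIT, frames=[5,3,-] (faults so far: 2)
  step 3: ref 2 -> FAULT, frames=[5,3,2] (faults so far: 3)
  step 4: ref 2 -> HIT, frames=[5,3,2] (faults so far: 3)
  step 5: ref 2 -> HIT, frames=[5,3,2] (faults so far: 3)
  step 6: ref 5 -> HIT, frames=[5,3,2] (faults so far: 3)
  step 7: ref 1 -> FAULT, evict 5, frames=[1,3,2] (faults so far: 4)
  step 8: ref 1 -> HIT, frames=[1,3,2] (faults so far: 4)
  step 9: ref 1 -> HIT, frames=[1,3,2] (faults so far: 4)
  step 10: ref 1 -> HIT, frames=[1,3,2] (faults so far: 4)
  step 11: ref 1 -> HIT, frames=[1,3,2] (faults so far: 4)
  step 12: ref 5 -> FAULT, evict 3, frames=[1,5,2] (faults so far: 5)
  step 13: ref 1 -> HIT, frames=[1,5,2] (faults so far: 5)
  step 14: ref 1 -> HIT, frames=[1,5,2] (faults so far: 5)
  FIFO total faults: 5
--- LRU ---
  step 0: ref 5 -> FAULT, frames=[5,-,-] (faults so far: 1)
  step 1: ref 3 -> FAULT, frames=[5,3,-] (faults so far: 2)
  step 2: ref 5 -> HIT, frames=[5,3,-] (faults so far: 2)
  step 3: ref 2 -> FAULT, frames=[5,3,2] (faults so far: 3)
  step 4: ref 2 -> HIT, frames=[5,3,2] (faults so far: 3)
  step 5: ref 2 -> HIT, frames=[5,3,2] (faults so far: 3)
  step 6: ref 5 -> HIT, frames=[5,3,2] (faults so far: 3)
  step 7: ref 1 -> FAULT, evict 3, frames=[5,1,2] (faults so far: 4)
  step 8: ref 1 -> HIT, frames=[5,1,2] (faults so far: 4)
  step 9: ref 1 -> HIT, frames=[5,1,2] (faults so far: 4)
  step 10: ref 1 -> HIT, frames=[5,1,2] (faults so far: 4)
  step 11: ref 1 -> HIT, frames=[5,1,2] (faults so far: 4)
  step 12: ref 5 -> HIT, frames=[5,1,2] (faults so far: 4)
  step 13: ref 1 -> HIT, frames=[5,1,2] (faults so far: 4)
  step 14: ref 1 -> HIT, frames=[5,1,2] (faults so far: 4)
  LRU total faults: 4
--- Optimal ---
  step 0: ref 5 -> FAULT, frames=[5,-,-] (faults so far: 1)
  step 1: ref 3 -> FAULT, frames=[5,3,-] (faults so far: 2)
  step 2: ref 5 -> HIT, frames=[5,3,-] (faults so far: 2)
  step 3: ref 2 -> FAULT, frames=[5,3,2] (faults so far: 3)
  step 4: ref 2 -> HIT, frames=[5,3,2] (faults so far: 3)
  step 5: ref 2 -> HIT, frames=[5,3,2] (faults so far: 3)
  step 6: ref 5 -> HIT, frames=[5,3,2] (faults so far: 3)
  step 7: ref 1 -> FAULT, evict 2, frames=[5,3,1] (faults so far: 4)
  step 8: ref 1 -> HIT, frames=[5,3,1] (faults so far: 4)
  step 9: ref 1 -> HIT, frames=[5,3,1] (faults so far: 4)
  step 10: ref 1 -> HIT, frames=[5,3,1] (faults so far: 4)
  step 11: ref 1 -> HIT, frames=[5,3,1] (faults so far: 4)
  step 12: ref 5 -> HIT, frames=[5,3,1] (faults so far: 4)
  step 13: ref 1 -> HIT, frames=[5,3,1] (faults so far: 4)
  step 14: ref 1 -> HIT, frames=[5,3,1] (faults so far: 4)
  Optimal total faults: 4

Answer: 5 4 4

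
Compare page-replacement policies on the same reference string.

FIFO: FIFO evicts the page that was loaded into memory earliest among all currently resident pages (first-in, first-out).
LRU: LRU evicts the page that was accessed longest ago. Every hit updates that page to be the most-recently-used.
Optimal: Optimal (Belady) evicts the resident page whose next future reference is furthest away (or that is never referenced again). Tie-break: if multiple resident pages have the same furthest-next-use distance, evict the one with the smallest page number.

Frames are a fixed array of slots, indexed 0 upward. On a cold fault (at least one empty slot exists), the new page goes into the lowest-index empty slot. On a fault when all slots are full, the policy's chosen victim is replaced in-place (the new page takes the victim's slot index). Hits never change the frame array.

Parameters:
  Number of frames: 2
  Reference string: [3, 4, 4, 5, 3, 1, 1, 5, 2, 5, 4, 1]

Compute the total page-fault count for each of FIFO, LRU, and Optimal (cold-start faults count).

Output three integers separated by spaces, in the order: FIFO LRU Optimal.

Answer: 9 9 7

Derivation:
--- FIFO ---
  step 0: ref 3 -> FAULT, frames=[3,-] (faults so far: 1)
  step 1: ref 4 -> FAULT, frames=[3,4] (faults so far: 2)
  step 2: ref 4 -> HIT, frames=[3,4] (faults so far: 2)
  step 3: ref 5 -> FAULT, evict 3, frames=[5,4] (faults so far: 3)
  step 4: ref 3 -> FAULT, evict 4, frames=[5,3] (faults so far: 4)
  step 5: ref 1 -> FAULT, evict 5, frames=[1,3] (faults so far: 5)
  step 6: ref 1 -> HIT, frames=[1,3] (faults so far: 5)
  step 7: ref 5 -> FAULT, evict 3, frames=[1,5] (faults so far: 6)
  step 8: ref 2 -> FAULT, evict 1, frames=[2,5] (faults so far: 7)
  step 9: ref 5 -> HIT, frames=[2,5] (faults so far: 7)
  step 10: ref 4 -> FAULT, evict 5, frames=[2,4] (faults so far: 8)
  step 11: ref 1 -> FAULT, evict 2, frames=[1,4] (faults so far: 9)
  FIFO total faults: 9
--- LRU ---
  step 0: ref 3 -> FAULT, frames=[3,-] (faults so far: 1)
  step 1: ref 4 -> FAULT, frames=[3,4] (faults so far: 2)
  step 2: ref 4 -> HIT, frames=[3,4] (faults so far: 2)
  step 3: ref 5 -> FAULT, evict 3, frames=[5,4] (faults so far: 3)
  step 4: ref 3 -> FAULT, evict 4, frames=[5,3] (faults so far: 4)
  step 5: ref 1 -> FAULT, evict 5, frames=[1,3] (faults so far: 5)
  step 6: ref 1 -> HIT, frames=[1,3] (faults so far: 5)
  step 7: ref 5 -> FAULT, evict 3, frames=[1,5] (faults so far: 6)
  step 8: ref 2 -> FAULT, evict 1, frames=[2,5] (faults so far: 7)
  step 9: ref 5 -> HIT, frames=[2,5] (faults so far: 7)
  step 10: ref 4 -> FAULT, evict 2, frames=[4,5] (faults so far: 8)
  step 11: ref 1 -> FAULT, evict 5, frames=[4,1] (faults so far: 9)
  LRU total faults: 9
--- Optimal ---
  step 0: ref 3 -> FAULT, frames=[3,-] (faults so far: 1)
  step 1: ref 4 -> FAULT, frames=[3,4] (faults so far: 2)
  step 2: ref 4 -> HIT, frames=[3,4] (faults so far: 2)
  step 3: ref 5 -> FAULT, evict 4, frames=[3,5] (faults so far: 3)
  step 4: ref 3 -> HIT, frames=[3,5] (faults so far: 3)
  step 5: ref 1 -> FAULT, evict 3, frames=[1,5] (faults so far: 4)
  step 6: ref 1 -> HIT, frames=[1,5] (faults so far: 4)
  step 7: ref 5 -> HIT, frames=[1,5] (faults so far: 4)
  step 8: ref 2 -> FAULT, evict 1, frames=[2,5] (faults so far: 5)
  step 9: ref 5 -> HIT, frames=[2,5] (faults so far: 5)
  step 10: ref 4 -> FAULT, evict 2, frames=[4,5] (faults so far: 6)
  step 11: ref 1 -> FAULT, evict 4, frames=[1,5] (faults so far: 7)
  Optimal total faults: 7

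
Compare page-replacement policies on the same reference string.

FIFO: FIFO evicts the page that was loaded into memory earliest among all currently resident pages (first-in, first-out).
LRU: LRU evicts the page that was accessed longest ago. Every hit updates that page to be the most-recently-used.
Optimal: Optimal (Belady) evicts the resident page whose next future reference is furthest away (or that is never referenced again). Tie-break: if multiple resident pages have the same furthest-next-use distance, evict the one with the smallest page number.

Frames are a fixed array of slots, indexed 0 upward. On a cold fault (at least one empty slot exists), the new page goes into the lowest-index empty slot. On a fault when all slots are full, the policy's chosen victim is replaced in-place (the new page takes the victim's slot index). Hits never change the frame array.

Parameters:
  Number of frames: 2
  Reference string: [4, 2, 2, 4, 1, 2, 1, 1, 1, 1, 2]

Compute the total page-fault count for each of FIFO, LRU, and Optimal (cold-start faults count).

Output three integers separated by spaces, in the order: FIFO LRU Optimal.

--- FIFO ---
  step 0: ref 4 -> FAULT, frames=[4,-] (faults so far: 1)
  step 1: ref 2 -> FAULT, frames=[4,2] (faults so far: 2)
  step 2: ref 2 -> HIT, frames=[4,2] (faults so far: 2)
  step 3: ref 4 -> HIT, frames=[4,2] (faults so far: 2)
  step 4: ref 1 -> FAULT, evict 4, frames=[1,2] (faults so far: 3)
  step 5: ref 2 -> HIT, frames=[1,2] (faults so far: 3)
  step 6: ref 1 -> HIT, frames=[1,2] (faults so far: 3)
  step 7: ref 1 -> HIT, frames=[1,2] (faults so far: 3)
  step 8: ref 1 -> HIT, frames=[1,2] (faults so far: 3)
  step 9: ref 1 -> HIT, frames=[1,2] (faults so far: 3)
  step 10: ref 2 -> HIT, frames=[1,2] (faults so far: 3)
  FIFO total faults: 3
--- LRU ---
  step 0: ref 4 -> FAULT, frames=[4,-] (faults so far: 1)
  step 1: ref 2 -> FAULT, frames=[4,2] (faults so far: 2)
  step 2: ref 2 -> HIT, frames=[4,2] (faults so far: 2)
  step 3: ref 4 -> HIT, frames=[4,2] (faults so far: 2)
  step 4: ref 1 -> FAULT, evict 2, frames=[4,1] (faults so far: 3)
  step 5: ref 2 -> FAULT, evict 4, frames=[2,1] (faults so far: 4)
  step 6: ref 1 -> HIT, frames=[2,1] (faults so far: 4)
  step 7: ref 1 -> HIT, frames=[2,1] (faults so far: 4)
  step 8: ref 1 -> HIT, frames=[2,1] (faults so far: 4)
  step 9: ref 1 -> HIT, frames=[2,1] (faults so far: 4)
  step 10: ref 2 -> HIT, frames=[2,1] (faults so far: 4)
  LRU total faults: 4
--- Optimal ---
  step 0: ref 4 -> FAULT, frames=[4,-] (faults so far: 1)
  step 1: ref 2 -> FAULT, frames=[4,2] (faults so far: 2)
  step 2: ref 2 -> HIT, frames=[4,2] (faults so far: 2)
  step 3: ref 4 -> HIT, frames=[4,2] (faults so far: 2)
  step 4: ref 1 -> FAULT, evict 4, frames=[1,2] (faults so far: 3)
  step 5: ref 2 -> HIT, frames=[1,2] (faults so far: 3)
  step 6: ref 1 -> HIT, frames=[1,2] (faults so far: 3)
  step 7: ref 1 -> HIT, frames=[1,2] (faults so far: 3)
  step 8: ref 1 -> HIT, frames=[1,2] (faults so far: 3)
  step 9: ref 1 -> HIT, frames=[1,2] (faults so far: 3)
  step 10: ref 2 -> HIT, frames=[1,2] (faults so far: 3)
  Optimal total faults: 3

Answer: 3 4 3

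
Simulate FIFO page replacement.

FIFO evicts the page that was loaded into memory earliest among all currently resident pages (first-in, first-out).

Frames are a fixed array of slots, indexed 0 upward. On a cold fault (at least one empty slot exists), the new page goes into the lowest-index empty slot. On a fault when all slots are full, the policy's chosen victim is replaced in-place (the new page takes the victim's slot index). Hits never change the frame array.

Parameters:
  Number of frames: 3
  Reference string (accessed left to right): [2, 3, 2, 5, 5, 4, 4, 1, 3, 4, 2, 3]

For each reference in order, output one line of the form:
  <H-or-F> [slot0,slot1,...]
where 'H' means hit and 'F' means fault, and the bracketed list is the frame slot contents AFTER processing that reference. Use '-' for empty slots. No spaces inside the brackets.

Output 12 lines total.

F [2,-,-]
F [2,3,-]
H [2,3,-]
F [2,3,5]
H [2,3,5]
F [4,3,5]
H [4,3,5]
F [4,1,5]
F [4,1,3]
H [4,1,3]
F [2,1,3]
H [2,1,3]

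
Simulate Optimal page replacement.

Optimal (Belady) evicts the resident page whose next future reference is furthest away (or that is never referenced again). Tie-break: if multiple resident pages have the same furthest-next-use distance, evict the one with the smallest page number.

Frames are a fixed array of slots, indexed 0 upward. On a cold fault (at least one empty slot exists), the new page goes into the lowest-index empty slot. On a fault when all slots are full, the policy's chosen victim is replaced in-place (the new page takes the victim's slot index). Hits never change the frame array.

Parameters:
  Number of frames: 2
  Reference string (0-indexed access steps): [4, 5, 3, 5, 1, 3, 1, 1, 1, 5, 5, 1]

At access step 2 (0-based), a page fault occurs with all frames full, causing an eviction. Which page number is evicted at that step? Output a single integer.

Step 0: ref 4 -> FAULT, frames=[4,-]
Step 1: ref 5 -> FAULT, frames=[4,5]
Step 2: ref 3 -> FAULT, evict 4, frames=[3,5]
At step 2: evicted page 4

Answer: 4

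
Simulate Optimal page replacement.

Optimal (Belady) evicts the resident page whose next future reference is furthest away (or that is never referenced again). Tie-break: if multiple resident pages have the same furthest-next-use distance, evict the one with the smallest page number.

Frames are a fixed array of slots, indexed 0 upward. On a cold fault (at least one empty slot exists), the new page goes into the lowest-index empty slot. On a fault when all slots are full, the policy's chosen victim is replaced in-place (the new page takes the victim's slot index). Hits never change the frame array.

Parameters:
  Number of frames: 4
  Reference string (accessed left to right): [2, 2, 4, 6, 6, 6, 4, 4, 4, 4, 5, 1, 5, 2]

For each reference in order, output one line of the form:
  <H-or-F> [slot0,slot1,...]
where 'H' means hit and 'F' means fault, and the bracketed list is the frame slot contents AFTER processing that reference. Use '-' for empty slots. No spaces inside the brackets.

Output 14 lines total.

F [2,-,-,-]
H [2,-,-,-]
F [2,4,-,-]
F [2,4,6,-]
H [2,4,6,-]
H [2,4,6,-]
H [2,4,6,-]
H [2,4,6,-]
H [2,4,6,-]
H [2,4,6,-]
F [2,4,6,5]
F [2,1,6,5]
H [2,1,6,5]
H [2,1,6,5]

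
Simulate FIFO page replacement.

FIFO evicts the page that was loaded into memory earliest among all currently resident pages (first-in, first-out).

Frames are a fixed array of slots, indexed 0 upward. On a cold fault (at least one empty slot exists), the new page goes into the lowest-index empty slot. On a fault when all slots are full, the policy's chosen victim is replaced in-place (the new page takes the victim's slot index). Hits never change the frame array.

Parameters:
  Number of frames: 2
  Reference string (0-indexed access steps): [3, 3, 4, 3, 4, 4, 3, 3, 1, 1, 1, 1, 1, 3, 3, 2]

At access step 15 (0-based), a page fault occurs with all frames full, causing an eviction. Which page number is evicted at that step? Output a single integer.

Step 0: ref 3 -> FAULT, frames=[3,-]
Step 1: ref 3 -> HIT, frames=[3,-]
Step 2: ref 4 -> FAULT, frames=[3,4]
Step 3: ref 3 -> HIT, frames=[3,4]
Step 4: ref 4 -> HIT, frames=[3,4]
Step 5: ref 4 -> HIT, frames=[3,4]
Step 6: ref 3 -> HIT, frames=[3,4]
Step 7: ref 3 -> HIT, frames=[3,4]
Step 8: ref 1 -> FAULT, evict 3, frames=[1,4]
Step 9: ref 1 -> HIT, frames=[1,4]
Step 10: ref 1 -> HIT, frames=[1,4]
Step 11: ref 1 -> HIT, frames=[1,4]
Step 12: ref 1 -> HIT, frames=[1,4]
Step 13: ref 3 -> FAULT, evict 4, frames=[1,3]
Step 14: ref 3 -> HIT, frames=[1,3]
Step 15: ref 2 -> FAULT, evict 1, frames=[2,3]
At step 15: evicted page 1

Answer: 1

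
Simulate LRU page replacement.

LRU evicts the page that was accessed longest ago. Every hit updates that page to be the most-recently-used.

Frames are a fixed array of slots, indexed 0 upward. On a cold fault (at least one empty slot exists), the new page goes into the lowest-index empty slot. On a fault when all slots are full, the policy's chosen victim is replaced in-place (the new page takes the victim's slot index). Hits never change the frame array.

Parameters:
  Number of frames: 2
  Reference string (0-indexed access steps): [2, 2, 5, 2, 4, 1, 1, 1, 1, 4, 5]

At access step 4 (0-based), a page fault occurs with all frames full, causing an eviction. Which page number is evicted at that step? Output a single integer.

Answer: 5

Derivation:
Step 0: ref 2 -> FAULT, frames=[2,-]
Step 1: ref 2 -> HIT, frames=[2,-]
Step 2: ref 5 -> FAULT, frames=[2,5]
Step 3: ref 2 -> HIT, frames=[2,5]
Step 4: ref 4 -> FAULT, evict 5, frames=[2,4]
At step 4: evicted page 5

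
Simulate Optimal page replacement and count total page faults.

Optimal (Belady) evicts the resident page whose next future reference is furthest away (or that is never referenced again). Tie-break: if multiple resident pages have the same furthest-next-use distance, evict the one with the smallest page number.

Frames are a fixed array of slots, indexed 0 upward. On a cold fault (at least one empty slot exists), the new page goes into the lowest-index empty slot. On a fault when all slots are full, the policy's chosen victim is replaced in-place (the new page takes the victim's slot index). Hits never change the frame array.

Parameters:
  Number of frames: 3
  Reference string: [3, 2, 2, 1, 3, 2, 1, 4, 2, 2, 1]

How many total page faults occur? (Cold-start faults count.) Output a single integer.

Answer: 4

Derivation:
Step 0: ref 3 → FAULT, frames=[3,-,-]
Step 1: ref 2 → FAULT, frames=[3,2,-]
Step 2: ref 2 → HIT, frames=[3,2,-]
Step 3: ref 1 → FAULT, frames=[3,2,1]
Step 4: ref 3 → HIT, frames=[3,2,1]
Step 5: ref 2 → HIT, frames=[3,2,1]
Step 6: ref 1 → HIT, frames=[3,2,1]
Step 7: ref 4 → FAULT (evict 3), frames=[4,2,1]
Step 8: ref 2 → HIT, frames=[4,2,1]
Step 9: ref 2 → HIT, frames=[4,2,1]
Step 10: ref 1 → HIT, frames=[4,2,1]
Total faults: 4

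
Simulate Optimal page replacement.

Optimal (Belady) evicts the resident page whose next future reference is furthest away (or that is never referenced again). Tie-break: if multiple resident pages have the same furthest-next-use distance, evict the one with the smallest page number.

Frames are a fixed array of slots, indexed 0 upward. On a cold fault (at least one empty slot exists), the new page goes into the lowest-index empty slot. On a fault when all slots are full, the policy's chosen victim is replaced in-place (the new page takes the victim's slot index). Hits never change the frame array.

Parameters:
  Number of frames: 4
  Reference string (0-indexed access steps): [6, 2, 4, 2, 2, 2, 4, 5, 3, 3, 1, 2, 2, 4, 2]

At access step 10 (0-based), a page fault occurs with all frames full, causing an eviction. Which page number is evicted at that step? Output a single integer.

Answer: 3

Derivation:
Step 0: ref 6 -> FAULT, frames=[6,-,-,-]
Step 1: ref 2 -> FAULT, frames=[6,2,-,-]
Step 2: ref 4 -> FAULT, frames=[6,2,4,-]
Step 3: ref 2 -> HIT, frames=[6,2,4,-]
Step 4: ref 2 -> HIT, frames=[6,2,4,-]
Step 5: ref 2 -> HIT, frames=[6,2,4,-]
Step 6: ref 4 -> HIT, frames=[6,2,4,-]
Step 7: ref 5 -> FAULT, frames=[6,2,4,5]
Step 8: ref 3 -> FAULT, evict 5, frames=[6,2,4,3]
Step 9: ref 3 -> HIT, frames=[6,2,4,3]
Step 10: ref 1 -> FAULT, evict 3, frames=[6,2,4,1]
At step 10: evicted page 3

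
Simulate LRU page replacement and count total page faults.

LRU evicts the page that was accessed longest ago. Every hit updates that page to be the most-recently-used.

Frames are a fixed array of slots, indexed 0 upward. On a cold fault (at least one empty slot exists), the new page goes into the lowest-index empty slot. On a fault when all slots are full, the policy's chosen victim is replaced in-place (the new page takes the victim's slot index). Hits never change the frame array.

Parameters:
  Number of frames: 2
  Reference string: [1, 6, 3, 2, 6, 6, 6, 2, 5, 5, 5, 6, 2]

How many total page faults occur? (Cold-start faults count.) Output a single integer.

Step 0: ref 1 → FAULT, frames=[1,-]
Step 1: ref 6 → FAULT, frames=[1,6]
Step 2: ref 3 → FAULT (evict 1), frames=[3,6]
Step 3: ref 2 → FAULT (evict 6), frames=[3,2]
Step 4: ref 6 → FAULT (evict 3), frames=[6,2]
Step 5: ref 6 → HIT, frames=[6,2]
Step 6: ref 6 → HIT, frames=[6,2]
Step 7: ref 2 → HIT, frames=[6,2]
Step 8: ref 5 → FAULT (evict 6), frames=[5,2]
Step 9: ref 5 → HIT, frames=[5,2]
Step 10: ref 5 → HIT, frames=[5,2]
Step 11: ref 6 → FAULT (evict 2), frames=[5,6]
Step 12: ref 2 → FAULT (evict 5), frames=[2,6]
Total faults: 8

Answer: 8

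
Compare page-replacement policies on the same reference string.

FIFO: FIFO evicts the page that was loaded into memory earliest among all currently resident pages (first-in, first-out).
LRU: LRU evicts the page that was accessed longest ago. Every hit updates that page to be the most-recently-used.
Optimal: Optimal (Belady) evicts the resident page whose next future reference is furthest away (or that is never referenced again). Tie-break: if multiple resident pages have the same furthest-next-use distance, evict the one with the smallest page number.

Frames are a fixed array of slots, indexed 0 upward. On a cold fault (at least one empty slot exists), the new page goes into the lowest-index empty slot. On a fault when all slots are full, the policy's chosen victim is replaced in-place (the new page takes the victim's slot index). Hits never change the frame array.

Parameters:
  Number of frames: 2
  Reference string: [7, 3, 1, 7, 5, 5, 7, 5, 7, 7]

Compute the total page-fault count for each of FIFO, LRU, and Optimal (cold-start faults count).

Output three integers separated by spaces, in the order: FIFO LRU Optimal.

--- FIFO ---
  step 0: ref 7 -> FAULT, frames=[7,-] (faults so far: 1)
  step 1: ref 3 -> FAULT, frames=[7,3] (faults so far: 2)
  step 2: ref 1 -> FAULT, evict 7, frames=[1,3] (faults so far: 3)
  step 3: ref 7 -> FAULT, evict 3, frames=[1,7] (faults so far: 4)
  step 4: ref 5 -> FAULT, evict 1, frames=[5,7] (faults so far: 5)
  step 5: ref 5 -> HIT, frames=[5,7] (faults so far: 5)
  step 6: ref 7 -> HIT, frames=[5,7] (faults so far: 5)
  step 7: ref 5 -> HIT, frames=[5,7] (faults so far: 5)
  step 8: ref 7 -> HIT, frames=[5,7] (faults so far: 5)
  step 9: ref 7 -> HIT, frames=[5,7] (faults so far: 5)
  FIFO total faults: 5
--- LRU ---
  step 0: ref 7 -> FAULT, frames=[7,-] (faults so far: 1)
  step 1: ref 3 -> FAULT, frames=[7,3] (faults so far: 2)
  step 2: ref 1 -> FAULT, evict 7, frames=[1,3] (faults so far: 3)
  step 3: ref 7 -> FAULT, evict 3, frames=[1,7] (faults so far: 4)
  step 4: ref 5 -> FAULT, evict 1, frames=[5,7] (faults so far: 5)
  step 5: ref 5 -> HIT, frames=[5,7] (faults so far: 5)
  step 6: ref 7 -> HIT, frames=[5,7] (faults so far: 5)
  step 7: ref 5 -> HIT, frames=[5,7] (faults so far: 5)
  step 8: ref 7 -> HIT, frames=[5,7] (faults so far: 5)
  step 9: ref 7 -> HIT, frames=[5,7] (faults so far: 5)
  LRU total faults: 5
--- Optimal ---
  step 0: ref 7 -> FAULT, frames=[7,-] (faults so far: 1)
  step 1: ref 3 -> FAULT, frames=[7,3] (faults so far: 2)
  step 2: ref 1 -> FAULT, evict 3, frames=[7,1] (faults so far: 3)
  step 3: ref 7 -> HIT, frames=[7,1] (faults so far: 3)
  step 4: ref 5 -> FAULT, evict 1, frames=[7,5] (faults so far: 4)
  step 5: ref 5 -> HIT, frames=[7,5] (faults so far: 4)
  step 6: ref 7 -> HIT, frames=[7,5] (faults so far: 4)
  step 7: ref 5 -> HIT, frames=[7,5] (faults so far: 4)
  step 8: ref 7 -> HIT, frames=[7,5] (faults so far: 4)
  step 9: ref 7 -> HIT, frames=[7,5] (faults so far: 4)
  Optimal total faults: 4

Answer: 5 5 4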